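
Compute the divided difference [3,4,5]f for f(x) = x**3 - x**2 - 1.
11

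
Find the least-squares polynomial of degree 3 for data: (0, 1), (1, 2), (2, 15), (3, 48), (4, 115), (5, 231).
46/63 + (313/189)x + (-59/36)x² + (227/108)x³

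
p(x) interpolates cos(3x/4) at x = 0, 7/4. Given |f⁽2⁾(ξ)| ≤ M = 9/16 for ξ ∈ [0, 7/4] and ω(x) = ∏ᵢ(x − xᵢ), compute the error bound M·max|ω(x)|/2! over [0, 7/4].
441/2048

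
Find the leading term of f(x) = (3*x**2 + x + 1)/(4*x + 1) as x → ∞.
3*x/4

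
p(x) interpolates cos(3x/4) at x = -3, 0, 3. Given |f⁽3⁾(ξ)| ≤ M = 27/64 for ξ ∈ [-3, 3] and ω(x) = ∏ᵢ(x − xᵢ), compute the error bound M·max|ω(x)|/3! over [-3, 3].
27*sqrt(3)/64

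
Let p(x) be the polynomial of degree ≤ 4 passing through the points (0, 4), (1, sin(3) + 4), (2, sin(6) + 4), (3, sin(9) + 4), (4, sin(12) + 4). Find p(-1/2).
189*sin(6)/64 - 45*sin(9)/32 - 105*sin(3)/32 + 35*sin(12)/128 + 4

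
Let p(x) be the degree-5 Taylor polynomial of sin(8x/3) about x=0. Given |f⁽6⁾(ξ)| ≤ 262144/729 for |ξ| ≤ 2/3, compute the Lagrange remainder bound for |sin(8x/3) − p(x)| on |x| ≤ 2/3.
1048576/23914845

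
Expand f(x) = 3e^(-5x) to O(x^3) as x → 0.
3 - 15*x + 75*x**2/2 + O(x**3)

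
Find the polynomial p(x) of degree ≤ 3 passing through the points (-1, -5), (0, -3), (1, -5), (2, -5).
x**3 - 2*x**2 - x - 3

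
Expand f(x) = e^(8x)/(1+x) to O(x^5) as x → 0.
1 + 7*x + 25*x**2 + 181*x**3/3 + 331*x**4/3 + O(x**5)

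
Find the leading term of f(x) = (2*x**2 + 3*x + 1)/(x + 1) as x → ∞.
2*x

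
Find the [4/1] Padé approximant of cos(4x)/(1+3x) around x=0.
(32*x**4/3 - 8*x**2 + 1)/(3*x + 1)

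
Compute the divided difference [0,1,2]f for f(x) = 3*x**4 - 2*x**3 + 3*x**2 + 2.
18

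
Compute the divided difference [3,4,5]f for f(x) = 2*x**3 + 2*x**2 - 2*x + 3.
26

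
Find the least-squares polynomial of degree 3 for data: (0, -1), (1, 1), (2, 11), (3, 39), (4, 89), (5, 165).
-16/21 + (-293/126)x + (50/21)x² + (17/18)x³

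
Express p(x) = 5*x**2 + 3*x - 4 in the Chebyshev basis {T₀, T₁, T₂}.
(-3/2)T₀ + (3)T₁ + (5/2)T₂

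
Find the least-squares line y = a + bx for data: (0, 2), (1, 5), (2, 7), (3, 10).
a = 21/10, b = 13/5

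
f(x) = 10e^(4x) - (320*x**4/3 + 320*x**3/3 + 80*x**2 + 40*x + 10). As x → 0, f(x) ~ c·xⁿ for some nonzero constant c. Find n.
5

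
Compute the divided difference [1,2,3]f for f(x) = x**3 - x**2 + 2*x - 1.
5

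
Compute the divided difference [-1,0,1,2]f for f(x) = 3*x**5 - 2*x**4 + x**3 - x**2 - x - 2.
12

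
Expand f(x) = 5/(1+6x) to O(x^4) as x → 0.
5 - 30*x + 180*x**2 - 1080*x**3 + O(x**4)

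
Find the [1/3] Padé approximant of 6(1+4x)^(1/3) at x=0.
(20*x + 6)/(64*x**3/81 - 8*x**2/9 + 2*x + 1)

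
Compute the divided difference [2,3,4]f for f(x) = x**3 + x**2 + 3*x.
10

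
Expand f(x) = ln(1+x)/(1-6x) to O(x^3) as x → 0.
x + 11*x**2/2 + O(x**3)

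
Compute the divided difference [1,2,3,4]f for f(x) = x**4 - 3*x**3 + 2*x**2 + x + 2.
7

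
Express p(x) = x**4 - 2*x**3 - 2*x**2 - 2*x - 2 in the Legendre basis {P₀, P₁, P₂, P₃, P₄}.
(-37/15)P₀ + (-16/5)P₁ + (-16/21)P₂ + (-4/5)P₃ + (8/35)P₄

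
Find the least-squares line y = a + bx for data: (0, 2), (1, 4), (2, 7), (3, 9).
a = 19/10, b = 12/5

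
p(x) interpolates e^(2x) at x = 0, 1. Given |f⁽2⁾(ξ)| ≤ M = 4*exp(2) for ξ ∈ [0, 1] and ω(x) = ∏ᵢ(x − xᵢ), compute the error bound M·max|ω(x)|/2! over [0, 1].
exp(2)/2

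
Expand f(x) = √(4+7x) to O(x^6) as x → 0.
2 + 7*x/4 - 49*x**2/64 + 343*x**3/512 - 12005*x**4/16384 + 117649*x**5/131072 + O(x**6)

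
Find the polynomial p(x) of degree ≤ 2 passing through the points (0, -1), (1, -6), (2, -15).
-2*x**2 - 3*x - 1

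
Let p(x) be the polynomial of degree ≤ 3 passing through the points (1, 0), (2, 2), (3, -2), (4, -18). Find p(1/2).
-11/8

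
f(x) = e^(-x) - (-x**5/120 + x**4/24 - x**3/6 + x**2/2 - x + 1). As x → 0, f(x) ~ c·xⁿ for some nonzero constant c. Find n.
6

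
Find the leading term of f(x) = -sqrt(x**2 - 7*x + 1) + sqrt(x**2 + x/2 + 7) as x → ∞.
15/4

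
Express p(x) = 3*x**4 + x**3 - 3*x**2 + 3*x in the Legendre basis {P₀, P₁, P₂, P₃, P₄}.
(-2/5)P₀ + (18/5)P₁ + (-2/7)P₂ + (2/5)P₃ + (24/35)P₄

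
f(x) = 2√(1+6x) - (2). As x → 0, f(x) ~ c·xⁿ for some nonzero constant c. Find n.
1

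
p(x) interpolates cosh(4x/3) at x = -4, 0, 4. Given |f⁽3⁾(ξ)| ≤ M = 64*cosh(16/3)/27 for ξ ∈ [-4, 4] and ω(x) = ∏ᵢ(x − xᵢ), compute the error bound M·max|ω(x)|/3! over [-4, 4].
4096*sqrt(3)*cosh(16/3)/729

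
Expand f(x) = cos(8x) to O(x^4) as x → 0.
1 - 32*x**2 + O(x**4)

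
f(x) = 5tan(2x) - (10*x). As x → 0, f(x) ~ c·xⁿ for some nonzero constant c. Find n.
3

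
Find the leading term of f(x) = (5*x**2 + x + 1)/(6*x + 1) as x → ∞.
5*x/6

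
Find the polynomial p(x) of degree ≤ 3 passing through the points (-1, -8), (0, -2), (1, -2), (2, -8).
-3*x**2 + 3*x - 2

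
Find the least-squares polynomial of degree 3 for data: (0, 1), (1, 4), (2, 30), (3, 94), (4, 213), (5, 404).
58/63 + (-431/189)x + (181/63)x² + (74/27)x³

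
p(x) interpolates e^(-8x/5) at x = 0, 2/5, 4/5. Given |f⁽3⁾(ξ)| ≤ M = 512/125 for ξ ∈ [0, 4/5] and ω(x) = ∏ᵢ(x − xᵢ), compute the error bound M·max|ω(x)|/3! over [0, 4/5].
4096*sqrt(3)/421875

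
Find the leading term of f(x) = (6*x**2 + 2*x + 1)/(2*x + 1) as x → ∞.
3*x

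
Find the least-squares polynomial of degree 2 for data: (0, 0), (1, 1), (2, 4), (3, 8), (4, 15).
2/35 + (-1/70)x + (13/14)x²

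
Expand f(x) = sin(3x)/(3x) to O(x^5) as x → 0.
1 - 3*x**2/2 + 27*x**4/40 + O(x**5)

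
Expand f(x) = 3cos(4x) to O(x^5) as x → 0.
3 - 24*x**2 + 32*x**4 + O(x**5)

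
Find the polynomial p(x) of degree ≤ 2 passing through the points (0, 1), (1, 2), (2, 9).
3*x**2 - 2*x + 1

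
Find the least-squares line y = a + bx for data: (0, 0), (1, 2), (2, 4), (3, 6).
a = 0, b = 2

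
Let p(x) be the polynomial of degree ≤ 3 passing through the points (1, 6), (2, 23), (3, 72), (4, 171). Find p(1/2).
31/8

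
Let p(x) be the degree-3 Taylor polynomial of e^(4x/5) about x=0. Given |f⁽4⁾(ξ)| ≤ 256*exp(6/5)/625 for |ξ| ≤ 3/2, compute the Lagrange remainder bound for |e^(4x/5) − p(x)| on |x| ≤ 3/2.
54*exp(6/5)/625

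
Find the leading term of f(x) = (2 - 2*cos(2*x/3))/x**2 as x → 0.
4/9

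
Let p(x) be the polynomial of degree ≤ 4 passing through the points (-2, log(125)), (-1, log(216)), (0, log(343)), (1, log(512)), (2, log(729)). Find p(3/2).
log(9216*sqrt(2)*3**(19/64)*5**(113/128)*7**(23/64)/245)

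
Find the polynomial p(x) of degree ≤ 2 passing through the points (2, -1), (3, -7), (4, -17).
-2*x**2 + 4*x - 1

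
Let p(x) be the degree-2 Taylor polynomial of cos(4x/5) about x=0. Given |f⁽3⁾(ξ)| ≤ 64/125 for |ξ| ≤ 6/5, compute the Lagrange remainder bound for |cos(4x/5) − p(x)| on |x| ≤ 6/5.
2304/15625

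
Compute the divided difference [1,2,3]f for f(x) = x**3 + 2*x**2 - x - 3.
8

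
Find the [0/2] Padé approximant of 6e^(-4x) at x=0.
6/(8*x**2 + 4*x + 1)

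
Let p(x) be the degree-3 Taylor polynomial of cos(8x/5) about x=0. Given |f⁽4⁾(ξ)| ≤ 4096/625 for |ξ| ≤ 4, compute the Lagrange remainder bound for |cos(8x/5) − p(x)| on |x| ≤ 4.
131072/1875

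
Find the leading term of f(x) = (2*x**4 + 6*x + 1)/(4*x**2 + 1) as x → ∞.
x**2/2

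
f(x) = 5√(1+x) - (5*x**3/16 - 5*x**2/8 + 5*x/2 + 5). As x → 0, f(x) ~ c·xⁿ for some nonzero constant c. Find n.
4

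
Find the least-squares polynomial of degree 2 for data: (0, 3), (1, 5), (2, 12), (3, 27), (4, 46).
3 + (-6/5)x + (3)x²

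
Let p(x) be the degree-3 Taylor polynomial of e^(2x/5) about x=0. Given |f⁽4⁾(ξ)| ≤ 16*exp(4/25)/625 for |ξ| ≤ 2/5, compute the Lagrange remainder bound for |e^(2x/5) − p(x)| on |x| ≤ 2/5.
32*exp(4/25)/1171875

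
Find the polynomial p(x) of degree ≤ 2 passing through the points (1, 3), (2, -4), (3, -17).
-3*x**2 + 2*x + 4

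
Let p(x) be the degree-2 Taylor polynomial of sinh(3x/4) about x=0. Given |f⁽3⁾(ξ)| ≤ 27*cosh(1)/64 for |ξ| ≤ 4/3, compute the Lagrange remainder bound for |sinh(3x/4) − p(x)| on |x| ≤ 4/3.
cosh(1)/6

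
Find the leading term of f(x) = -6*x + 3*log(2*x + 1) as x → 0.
-6*x**2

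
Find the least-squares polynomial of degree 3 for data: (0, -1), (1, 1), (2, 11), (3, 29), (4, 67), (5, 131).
-9/7 + (10/3)x + (-17/14)x² + (7/6)x³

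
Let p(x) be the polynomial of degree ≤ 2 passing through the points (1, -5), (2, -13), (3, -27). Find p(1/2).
-13/4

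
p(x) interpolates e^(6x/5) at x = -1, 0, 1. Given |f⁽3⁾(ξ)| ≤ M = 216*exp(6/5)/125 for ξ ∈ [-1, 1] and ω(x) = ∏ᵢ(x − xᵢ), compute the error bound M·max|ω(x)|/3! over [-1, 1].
8*sqrt(3)*exp(6/5)/125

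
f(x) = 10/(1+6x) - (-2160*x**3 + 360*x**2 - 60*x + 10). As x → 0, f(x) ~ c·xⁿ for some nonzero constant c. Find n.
4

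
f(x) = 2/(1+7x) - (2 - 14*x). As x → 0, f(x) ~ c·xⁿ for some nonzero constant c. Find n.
2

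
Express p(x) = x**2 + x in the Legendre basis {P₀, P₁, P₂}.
(1/3)P₀ + P₁ + (2/3)P₂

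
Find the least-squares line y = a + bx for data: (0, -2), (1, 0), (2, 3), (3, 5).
a = -21/10, b = 12/5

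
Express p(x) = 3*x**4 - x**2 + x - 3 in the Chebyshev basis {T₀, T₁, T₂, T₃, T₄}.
(-19/8)T₀ + T₁ + T₂ + (3/8)T₄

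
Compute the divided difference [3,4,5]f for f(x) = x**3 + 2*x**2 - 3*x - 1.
14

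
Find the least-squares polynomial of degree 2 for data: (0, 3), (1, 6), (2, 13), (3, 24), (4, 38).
102/35 + (48/35)x + (13/7)x²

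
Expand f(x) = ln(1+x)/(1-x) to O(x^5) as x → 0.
x + x**2/2 + 5*x**3/6 + 7*x**4/12 + O(x**5)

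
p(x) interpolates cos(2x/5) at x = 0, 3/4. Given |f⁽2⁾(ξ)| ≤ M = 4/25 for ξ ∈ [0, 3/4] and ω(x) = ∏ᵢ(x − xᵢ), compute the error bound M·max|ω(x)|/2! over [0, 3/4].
9/800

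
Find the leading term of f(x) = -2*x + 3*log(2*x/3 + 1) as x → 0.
-2*x**2/3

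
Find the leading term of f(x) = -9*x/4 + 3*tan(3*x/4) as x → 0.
27*x**3/64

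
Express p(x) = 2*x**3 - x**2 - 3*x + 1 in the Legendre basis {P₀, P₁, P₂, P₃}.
(2/3)P₀ + (-9/5)P₁ + (-2/3)P₂ + (4/5)P₃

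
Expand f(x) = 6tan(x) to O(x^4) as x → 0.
6*x + 2*x**3 + O(x**4)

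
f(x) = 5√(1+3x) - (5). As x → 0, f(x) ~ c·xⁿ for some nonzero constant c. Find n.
1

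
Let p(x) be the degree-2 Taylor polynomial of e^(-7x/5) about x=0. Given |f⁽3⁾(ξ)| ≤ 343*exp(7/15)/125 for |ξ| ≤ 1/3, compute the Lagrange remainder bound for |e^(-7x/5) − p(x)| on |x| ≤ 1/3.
343*exp(7/15)/20250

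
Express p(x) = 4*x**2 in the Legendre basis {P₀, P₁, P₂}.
(4/3)P₀ + (8/3)P₂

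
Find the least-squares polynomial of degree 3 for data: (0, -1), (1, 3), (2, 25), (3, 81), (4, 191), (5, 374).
-71/63 + (923/378)x + (-251/252)x² + (335/108)x³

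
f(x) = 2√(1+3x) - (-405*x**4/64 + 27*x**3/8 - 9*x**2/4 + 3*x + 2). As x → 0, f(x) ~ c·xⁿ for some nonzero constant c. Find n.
5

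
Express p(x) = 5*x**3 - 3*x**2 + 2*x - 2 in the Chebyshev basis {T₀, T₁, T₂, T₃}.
(-7/2)T₀ + (23/4)T₁ + (-3/2)T₂ + (5/4)T₃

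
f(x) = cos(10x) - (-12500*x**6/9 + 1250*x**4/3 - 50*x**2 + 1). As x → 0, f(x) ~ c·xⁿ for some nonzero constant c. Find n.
8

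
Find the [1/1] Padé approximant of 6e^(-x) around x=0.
(6 - 3*x)/(x/2 + 1)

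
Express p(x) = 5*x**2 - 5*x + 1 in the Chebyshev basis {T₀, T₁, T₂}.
(7/2)T₀ + (-5)T₁ + (5/2)T₂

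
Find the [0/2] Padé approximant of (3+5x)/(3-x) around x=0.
1/(10*x**2/3 - 2*x + 1)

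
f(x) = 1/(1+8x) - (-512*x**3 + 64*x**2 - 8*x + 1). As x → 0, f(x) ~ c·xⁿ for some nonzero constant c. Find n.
4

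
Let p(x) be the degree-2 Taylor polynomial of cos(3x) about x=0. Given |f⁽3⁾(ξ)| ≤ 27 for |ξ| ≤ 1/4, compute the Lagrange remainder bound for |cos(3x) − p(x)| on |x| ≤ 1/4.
9/128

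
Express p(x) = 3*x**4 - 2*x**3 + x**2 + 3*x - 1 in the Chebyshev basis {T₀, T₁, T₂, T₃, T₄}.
(5/8)T₀ + (3/2)T₁ + (2)T₂ + (-1/2)T₃ + (3/8)T₄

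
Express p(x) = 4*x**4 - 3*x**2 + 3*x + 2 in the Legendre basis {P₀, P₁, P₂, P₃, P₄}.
(9/5)P₀ + (3)P₁ + (2/7)P₂ + (32/35)P₄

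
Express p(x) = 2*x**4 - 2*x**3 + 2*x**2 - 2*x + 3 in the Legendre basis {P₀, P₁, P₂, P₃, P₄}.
(61/15)P₀ + (-16/5)P₁ + (52/21)P₂ + (-4/5)P₃ + (16/35)P₄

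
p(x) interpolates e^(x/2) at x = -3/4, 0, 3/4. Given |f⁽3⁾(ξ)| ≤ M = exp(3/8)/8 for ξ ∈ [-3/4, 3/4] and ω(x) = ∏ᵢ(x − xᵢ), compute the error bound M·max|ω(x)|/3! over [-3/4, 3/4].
sqrt(3)*exp(3/8)/512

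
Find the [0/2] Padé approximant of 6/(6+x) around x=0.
1/(x/6 + 1)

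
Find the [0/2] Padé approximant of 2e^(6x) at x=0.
2/(18*x**2 - 6*x + 1)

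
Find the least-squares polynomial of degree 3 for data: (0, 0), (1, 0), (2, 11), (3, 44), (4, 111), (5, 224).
-5/126 + (-925/756)x + (-71/126)x² + (211/108)x³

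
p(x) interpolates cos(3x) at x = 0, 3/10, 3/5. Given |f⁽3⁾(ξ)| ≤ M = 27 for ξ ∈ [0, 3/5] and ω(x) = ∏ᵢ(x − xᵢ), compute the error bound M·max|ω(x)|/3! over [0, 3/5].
27*sqrt(3)/1000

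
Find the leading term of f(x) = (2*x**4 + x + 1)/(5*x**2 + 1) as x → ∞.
2*x**2/5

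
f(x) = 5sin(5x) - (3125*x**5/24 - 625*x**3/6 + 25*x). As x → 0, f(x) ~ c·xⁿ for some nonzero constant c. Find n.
7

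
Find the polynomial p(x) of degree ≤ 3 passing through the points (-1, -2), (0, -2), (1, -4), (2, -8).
-x**2 - x - 2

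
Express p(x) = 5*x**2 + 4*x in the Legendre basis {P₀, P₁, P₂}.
(5/3)P₀ + (4)P₁ + (10/3)P₂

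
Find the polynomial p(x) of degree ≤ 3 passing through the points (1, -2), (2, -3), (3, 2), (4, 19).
x**3 - 3*x**2 + x - 1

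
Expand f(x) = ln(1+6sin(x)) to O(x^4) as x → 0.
6*x - 18*x**2 + 71*x**3 + O(x**4)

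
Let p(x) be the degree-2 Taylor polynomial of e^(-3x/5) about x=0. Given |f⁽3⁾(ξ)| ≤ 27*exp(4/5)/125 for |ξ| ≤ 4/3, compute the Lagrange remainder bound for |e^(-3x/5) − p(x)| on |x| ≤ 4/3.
32*exp(4/5)/375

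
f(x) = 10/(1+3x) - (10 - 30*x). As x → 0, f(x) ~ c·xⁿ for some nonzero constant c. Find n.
2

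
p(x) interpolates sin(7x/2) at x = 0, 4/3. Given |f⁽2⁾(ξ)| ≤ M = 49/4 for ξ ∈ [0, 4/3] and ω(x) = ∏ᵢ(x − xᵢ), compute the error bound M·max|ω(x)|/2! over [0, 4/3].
49/18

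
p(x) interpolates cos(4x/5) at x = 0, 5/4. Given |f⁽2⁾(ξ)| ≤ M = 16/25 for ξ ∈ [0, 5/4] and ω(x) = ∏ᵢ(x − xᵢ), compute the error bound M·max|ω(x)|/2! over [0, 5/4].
1/8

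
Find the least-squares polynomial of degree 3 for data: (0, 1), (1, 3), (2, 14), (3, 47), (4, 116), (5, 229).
145/126 + (347/756)x + (-64/63)x² + (217/108)x³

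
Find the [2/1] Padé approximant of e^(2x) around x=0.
(2*x**2/3 + 4*x/3 + 1)/(1 - 2*x/3)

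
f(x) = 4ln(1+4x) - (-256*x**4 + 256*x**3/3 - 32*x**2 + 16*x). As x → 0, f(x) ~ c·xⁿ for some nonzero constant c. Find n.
5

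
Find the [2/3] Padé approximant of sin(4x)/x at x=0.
(4 - 112*x**2/15)/(4*x**2/5 + 1)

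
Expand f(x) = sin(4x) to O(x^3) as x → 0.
4*x + O(x**3)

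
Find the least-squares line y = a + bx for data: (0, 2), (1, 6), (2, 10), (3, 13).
a = 11/5, b = 37/10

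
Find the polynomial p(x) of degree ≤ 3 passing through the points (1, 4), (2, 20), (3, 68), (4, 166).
3*x**3 - 2*x**2 + x + 2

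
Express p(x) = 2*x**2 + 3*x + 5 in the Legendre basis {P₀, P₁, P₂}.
(17/3)P₀ + (3)P₁ + (4/3)P₂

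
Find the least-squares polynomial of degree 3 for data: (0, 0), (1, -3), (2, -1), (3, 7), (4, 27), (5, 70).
-5/14 + (-13/28)x + (-59/28)x² + x³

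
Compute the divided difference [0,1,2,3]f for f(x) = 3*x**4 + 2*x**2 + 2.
18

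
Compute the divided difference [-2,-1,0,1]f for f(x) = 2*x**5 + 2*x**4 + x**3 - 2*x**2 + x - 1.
7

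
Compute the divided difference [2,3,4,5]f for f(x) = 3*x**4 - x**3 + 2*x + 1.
41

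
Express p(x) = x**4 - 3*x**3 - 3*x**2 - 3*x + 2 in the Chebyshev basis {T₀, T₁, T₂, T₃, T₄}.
(7/8)T₀ + (-21/4)T₁ - T₂ + (-3/4)T₃ + (1/8)T₄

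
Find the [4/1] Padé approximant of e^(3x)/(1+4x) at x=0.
(150201*x**4/38840 + 21159*x**3/4855 + 43857*x**2/9710 + 14484*x/4855 + 1)/(19339*x/4855 + 1)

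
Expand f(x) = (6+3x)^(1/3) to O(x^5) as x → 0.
6**(1/3) + 6**(1/3)*x/6 - 6**(1/3)*x**2/36 + 5*6**(1/3)*x**3/648 - 5*6**(1/3)*x**4/1944 + O(x**5)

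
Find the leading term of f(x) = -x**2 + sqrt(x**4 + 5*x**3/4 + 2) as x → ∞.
5*x/8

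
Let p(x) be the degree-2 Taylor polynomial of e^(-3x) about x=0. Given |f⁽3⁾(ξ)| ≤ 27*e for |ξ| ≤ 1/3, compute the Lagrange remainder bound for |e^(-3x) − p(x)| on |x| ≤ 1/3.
e/6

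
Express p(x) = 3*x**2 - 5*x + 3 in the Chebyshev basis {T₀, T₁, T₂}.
(9/2)T₀ + (-5)T₁ + (3/2)T₂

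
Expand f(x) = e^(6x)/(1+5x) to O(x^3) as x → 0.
1 + x + 13*x**2 + O(x**3)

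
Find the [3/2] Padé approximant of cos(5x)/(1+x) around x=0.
(2825*x**3/276 - 2825*x**2/276 - x + 1)/(349*x**2/276 + 1)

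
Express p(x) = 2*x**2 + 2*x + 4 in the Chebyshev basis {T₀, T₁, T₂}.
(5)T₀ + (2)T₁ + T₂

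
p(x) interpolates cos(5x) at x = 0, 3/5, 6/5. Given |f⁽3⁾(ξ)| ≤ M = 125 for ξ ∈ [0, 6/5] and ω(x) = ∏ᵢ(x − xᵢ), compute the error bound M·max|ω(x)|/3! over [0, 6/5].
sqrt(3)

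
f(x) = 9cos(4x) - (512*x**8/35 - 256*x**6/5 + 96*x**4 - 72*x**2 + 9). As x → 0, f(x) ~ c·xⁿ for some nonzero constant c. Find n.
10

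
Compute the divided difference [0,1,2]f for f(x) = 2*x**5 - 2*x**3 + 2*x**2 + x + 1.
26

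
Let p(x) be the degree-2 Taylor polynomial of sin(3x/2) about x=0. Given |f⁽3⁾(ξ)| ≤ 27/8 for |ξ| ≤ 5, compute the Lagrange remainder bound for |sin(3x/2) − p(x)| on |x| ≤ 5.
1125/16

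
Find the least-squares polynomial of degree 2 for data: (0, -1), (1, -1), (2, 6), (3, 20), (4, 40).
-38/35 + (-219/70)x + (47/14)x²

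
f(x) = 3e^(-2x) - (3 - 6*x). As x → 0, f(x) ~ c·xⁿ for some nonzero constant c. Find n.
2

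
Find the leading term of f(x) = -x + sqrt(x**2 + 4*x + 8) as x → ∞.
2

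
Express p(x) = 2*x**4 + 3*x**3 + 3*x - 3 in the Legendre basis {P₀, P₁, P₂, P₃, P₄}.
(-13/5)P₀ + (24/5)P₁ + (8/7)P₂ + (6/5)P₃ + (16/35)P₄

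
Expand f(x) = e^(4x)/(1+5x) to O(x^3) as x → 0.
1 - x + 13*x**2 + O(x**3)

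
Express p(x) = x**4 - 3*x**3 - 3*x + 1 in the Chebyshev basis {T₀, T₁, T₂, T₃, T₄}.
(11/8)T₀ + (-21/4)T₁ + (1/2)T₂ + (-3/4)T₃ + (1/8)T₄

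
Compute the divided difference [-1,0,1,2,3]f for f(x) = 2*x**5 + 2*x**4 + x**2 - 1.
12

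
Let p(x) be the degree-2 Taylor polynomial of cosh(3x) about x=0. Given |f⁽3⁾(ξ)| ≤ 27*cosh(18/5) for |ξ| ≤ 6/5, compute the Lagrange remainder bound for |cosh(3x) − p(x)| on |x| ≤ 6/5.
972*cosh(18/5)/125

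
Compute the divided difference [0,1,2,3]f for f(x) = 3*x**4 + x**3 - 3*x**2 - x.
19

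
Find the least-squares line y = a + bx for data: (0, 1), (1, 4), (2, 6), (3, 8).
a = 13/10, b = 23/10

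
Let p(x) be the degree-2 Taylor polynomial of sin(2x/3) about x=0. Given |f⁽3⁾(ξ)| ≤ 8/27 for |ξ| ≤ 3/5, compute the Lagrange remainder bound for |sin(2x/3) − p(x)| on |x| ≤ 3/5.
4/375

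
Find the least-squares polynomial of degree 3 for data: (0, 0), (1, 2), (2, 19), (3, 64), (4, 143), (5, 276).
-1/6 + (-29/36)x + (4/3)x² + (71/36)x³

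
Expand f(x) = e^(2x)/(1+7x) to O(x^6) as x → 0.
1 - 5*x + 37*x**2 - 773*x**3/3 + 5413*x**4/3 - 189451*x**5/15 + O(x**6)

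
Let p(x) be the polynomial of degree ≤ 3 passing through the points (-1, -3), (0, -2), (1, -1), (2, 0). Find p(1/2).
-3/2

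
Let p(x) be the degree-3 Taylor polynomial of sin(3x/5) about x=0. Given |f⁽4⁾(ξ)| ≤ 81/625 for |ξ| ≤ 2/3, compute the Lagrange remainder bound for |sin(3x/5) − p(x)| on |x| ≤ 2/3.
2/1875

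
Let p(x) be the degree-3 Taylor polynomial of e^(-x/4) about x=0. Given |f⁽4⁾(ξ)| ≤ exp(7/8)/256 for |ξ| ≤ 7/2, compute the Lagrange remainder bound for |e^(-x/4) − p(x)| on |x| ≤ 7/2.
2401*exp(7/8)/98304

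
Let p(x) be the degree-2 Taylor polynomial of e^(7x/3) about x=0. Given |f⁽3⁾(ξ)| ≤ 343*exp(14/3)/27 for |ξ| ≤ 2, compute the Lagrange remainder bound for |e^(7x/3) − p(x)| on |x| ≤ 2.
1372*exp(14/3)/81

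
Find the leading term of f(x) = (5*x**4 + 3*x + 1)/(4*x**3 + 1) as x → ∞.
5*x/4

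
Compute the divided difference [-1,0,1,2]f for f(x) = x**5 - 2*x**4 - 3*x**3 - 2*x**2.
-2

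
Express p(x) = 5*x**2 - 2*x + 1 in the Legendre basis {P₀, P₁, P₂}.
(8/3)P₀ + (-2)P₁ + (10/3)P₂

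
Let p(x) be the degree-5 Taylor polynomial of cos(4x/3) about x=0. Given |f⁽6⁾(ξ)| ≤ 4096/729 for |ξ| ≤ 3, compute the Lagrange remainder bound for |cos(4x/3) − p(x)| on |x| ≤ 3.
256/45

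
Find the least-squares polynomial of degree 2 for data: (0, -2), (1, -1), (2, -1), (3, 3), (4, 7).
-62/35 + (-23/35)x + (5/7)x²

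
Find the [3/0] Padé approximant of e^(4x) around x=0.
32*x**3/3 + 8*x**2 + 4*x + 1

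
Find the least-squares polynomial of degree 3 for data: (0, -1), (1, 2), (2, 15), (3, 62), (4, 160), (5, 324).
-83/126 + (809/756)x + (-160/63)x² + (331/108)x³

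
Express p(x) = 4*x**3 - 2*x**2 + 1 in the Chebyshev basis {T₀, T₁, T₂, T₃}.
(3)T₁ - T₂ + T₃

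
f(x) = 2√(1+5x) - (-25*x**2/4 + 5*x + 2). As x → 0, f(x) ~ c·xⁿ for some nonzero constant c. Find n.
3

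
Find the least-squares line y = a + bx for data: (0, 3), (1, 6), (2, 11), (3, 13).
a = 3, b = 7/2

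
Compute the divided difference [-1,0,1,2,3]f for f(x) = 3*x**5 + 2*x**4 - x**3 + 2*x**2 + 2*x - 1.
17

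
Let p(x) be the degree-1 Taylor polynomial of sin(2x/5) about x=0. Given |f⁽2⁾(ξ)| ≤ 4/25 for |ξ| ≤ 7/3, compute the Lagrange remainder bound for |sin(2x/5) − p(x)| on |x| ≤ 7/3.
98/225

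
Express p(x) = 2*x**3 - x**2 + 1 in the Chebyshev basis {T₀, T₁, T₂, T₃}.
(1/2)T₀ + (3/2)T₁ + (-1/2)T₂ + (1/2)T₃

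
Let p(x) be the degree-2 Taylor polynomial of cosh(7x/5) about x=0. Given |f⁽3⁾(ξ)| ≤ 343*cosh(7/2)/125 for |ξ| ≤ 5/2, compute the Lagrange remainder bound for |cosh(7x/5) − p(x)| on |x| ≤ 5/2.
343*cosh(7/2)/48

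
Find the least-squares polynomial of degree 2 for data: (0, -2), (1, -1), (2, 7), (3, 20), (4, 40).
-72/35 + (-25/14)x + (43/14)x²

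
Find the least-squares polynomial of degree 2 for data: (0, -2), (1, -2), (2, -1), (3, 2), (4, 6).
-69/35 + (-6/7)x + (5/7)x²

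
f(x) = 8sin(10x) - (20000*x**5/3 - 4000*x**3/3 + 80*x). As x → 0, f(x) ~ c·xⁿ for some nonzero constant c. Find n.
7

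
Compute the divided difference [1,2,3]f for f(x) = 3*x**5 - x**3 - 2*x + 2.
264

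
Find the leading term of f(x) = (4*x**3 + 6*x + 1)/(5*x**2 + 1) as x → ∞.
4*x/5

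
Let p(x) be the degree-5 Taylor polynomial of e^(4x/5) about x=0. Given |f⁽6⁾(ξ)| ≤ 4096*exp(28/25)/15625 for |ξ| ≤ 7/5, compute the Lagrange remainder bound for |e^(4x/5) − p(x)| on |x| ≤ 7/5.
30118144*exp(28/25)/10986328125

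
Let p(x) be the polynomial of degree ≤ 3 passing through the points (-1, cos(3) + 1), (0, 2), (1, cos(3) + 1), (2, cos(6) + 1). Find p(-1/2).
cos(6)/16 + 31/16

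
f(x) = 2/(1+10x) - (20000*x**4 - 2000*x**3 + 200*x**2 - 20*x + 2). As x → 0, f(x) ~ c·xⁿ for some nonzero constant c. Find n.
5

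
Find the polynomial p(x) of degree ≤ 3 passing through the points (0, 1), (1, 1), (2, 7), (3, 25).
x**3 - x + 1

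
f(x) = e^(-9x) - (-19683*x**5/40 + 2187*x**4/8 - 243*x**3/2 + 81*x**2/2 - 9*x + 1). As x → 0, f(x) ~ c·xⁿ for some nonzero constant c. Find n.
6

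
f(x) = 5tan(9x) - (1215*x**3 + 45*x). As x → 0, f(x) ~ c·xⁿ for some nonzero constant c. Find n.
5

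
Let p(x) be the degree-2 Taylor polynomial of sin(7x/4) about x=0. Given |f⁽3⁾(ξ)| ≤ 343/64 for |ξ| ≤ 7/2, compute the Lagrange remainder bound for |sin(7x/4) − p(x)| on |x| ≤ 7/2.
117649/3072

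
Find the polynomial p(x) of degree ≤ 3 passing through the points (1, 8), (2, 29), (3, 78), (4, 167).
2*x**3 + 2*x**2 + x + 3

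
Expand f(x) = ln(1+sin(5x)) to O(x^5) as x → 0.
5*x - 25*x**2/2 + 125*x**3/6 - 625*x**4/12 + O(x**5)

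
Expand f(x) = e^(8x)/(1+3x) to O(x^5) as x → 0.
1 + 5*x + 17*x**2 + 103*x**3/3 + 203*x**4/3 + O(x**5)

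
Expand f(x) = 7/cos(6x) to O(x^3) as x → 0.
7 + 126*x**2 + O(x**3)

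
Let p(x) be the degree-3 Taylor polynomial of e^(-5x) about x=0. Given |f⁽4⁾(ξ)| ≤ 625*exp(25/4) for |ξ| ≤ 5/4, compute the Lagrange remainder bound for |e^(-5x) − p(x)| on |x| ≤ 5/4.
390625*exp(25/4)/6144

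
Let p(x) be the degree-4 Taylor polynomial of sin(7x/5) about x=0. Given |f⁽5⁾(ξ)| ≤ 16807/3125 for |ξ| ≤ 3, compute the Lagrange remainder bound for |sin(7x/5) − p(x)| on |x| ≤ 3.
1361367/125000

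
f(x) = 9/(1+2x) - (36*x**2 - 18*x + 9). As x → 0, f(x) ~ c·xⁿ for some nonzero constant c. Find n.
3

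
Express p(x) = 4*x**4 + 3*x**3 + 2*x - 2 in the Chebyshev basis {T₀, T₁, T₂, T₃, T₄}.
(-1/2)T₀ + (17/4)T₁ + (2)T₂ + (3/4)T₃ + (1/2)T₄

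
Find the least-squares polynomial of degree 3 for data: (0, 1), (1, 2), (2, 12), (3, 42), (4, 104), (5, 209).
125/126 + (337/756)x + (-47/36)x² + (103/54)x³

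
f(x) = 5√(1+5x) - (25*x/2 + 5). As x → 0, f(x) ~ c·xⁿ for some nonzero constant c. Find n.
2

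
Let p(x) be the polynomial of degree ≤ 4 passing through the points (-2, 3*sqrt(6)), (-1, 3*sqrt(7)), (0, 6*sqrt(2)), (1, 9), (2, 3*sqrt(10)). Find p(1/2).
-15*sqrt(7)/32 - 15*sqrt(10)/128 + 9*sqrt(6)/128 + 135/32 + 135*sqrt(2)/32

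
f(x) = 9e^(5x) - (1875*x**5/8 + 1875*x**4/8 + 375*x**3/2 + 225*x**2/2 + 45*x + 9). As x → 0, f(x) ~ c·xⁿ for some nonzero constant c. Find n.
6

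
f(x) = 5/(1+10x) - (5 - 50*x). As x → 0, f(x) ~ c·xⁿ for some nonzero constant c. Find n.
2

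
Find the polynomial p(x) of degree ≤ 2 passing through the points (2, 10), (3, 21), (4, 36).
2*x**2 + x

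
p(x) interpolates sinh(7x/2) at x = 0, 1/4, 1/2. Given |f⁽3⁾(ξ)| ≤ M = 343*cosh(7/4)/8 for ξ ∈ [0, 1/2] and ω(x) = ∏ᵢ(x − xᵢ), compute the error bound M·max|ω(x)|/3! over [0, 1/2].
343*sqrt(3)*cosh(7/4)/13824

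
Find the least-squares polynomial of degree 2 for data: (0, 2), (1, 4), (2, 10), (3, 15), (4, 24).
13/7 + (25/14)x + (13/14)x²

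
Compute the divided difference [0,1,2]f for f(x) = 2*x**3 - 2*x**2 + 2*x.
4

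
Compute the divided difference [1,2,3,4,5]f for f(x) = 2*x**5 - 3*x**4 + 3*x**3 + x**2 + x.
27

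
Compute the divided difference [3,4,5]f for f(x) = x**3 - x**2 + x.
11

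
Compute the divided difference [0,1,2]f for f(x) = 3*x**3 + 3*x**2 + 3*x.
12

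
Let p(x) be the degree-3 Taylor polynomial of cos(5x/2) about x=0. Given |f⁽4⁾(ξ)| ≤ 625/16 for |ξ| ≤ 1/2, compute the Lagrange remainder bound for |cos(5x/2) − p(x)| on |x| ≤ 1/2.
625/6144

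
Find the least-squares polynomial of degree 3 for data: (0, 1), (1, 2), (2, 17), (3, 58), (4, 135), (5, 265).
6/7 + (-19/21)x + (9/28)x² + (25/12)x³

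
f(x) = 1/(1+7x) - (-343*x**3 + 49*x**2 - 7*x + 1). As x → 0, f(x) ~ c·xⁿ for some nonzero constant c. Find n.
4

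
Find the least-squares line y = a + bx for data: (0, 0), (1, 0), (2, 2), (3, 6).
a = -1, b = 2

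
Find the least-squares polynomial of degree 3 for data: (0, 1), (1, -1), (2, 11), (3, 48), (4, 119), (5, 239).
8/9 + (-1727/378)x + (68/63)x² + (101/54)x³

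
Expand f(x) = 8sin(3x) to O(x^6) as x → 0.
24*x - 36*x**3 + 81*x**5/5 + O(x**6)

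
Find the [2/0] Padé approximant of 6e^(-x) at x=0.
3*x**2 - 6*x + 6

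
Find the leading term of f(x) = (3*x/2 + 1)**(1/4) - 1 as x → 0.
3*x/8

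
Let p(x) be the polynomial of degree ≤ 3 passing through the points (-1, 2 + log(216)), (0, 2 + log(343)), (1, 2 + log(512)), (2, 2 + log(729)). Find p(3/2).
2 + log(2304*2**(5/8)*21**(1/16)/7)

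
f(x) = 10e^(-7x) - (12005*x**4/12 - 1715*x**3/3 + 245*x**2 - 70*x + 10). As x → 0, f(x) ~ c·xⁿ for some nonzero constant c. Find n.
5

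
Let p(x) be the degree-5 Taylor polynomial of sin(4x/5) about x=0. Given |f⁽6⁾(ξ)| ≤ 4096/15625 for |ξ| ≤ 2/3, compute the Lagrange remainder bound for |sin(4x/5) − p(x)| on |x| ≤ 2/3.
16384/512578125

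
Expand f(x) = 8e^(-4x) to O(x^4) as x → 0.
8 - 32*x + 64*x**2 - 256*x**3/3 + O(x**4)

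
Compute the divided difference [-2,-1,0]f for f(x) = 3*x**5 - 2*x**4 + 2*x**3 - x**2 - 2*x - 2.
-66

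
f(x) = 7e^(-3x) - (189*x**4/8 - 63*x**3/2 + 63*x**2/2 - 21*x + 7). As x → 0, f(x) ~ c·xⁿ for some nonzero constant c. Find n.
5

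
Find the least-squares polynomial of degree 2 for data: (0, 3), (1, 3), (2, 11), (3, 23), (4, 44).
104/35 + (-103/35)x + (23/7)x²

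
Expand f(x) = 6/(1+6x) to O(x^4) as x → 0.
6 - 36*x + 216*x**2 - 1296*x**3 + O(x**4)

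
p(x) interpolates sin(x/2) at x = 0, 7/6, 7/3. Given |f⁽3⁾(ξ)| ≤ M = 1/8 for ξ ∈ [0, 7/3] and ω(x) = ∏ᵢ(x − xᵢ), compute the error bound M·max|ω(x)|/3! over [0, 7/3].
343*sqrt(3)/46656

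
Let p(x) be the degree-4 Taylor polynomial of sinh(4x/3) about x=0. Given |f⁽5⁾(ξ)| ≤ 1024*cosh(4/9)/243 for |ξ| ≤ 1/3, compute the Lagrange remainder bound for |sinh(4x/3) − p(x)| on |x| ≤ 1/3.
128*cosh(4/9)/885735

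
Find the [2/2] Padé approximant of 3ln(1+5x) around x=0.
15*x*(5*x + 2)/(2*(25*x**2/6 + 5*x + 1))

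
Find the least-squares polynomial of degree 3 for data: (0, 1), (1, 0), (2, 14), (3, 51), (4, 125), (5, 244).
20/21 + (-262/63)x + (5/3)x² + (16/9)x³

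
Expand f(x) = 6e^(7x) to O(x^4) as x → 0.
6 + 42*x + 147*x**2 + 343*x**3 + O(x**4)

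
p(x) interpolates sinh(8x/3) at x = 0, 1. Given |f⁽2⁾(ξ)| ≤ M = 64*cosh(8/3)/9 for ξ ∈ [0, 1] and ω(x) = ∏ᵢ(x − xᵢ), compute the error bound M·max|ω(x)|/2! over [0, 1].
8*cosh(8/3)/9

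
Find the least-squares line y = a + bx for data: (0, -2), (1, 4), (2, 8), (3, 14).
a = -9/5, b = 26/5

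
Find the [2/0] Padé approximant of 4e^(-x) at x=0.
2*x**2 - 4*x + 4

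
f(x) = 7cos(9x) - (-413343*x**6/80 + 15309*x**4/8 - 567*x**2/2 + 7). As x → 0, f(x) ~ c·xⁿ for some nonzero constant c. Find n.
8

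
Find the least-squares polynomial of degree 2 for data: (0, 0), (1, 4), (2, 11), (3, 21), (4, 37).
9/35 + (97/70)x + (27/14)x²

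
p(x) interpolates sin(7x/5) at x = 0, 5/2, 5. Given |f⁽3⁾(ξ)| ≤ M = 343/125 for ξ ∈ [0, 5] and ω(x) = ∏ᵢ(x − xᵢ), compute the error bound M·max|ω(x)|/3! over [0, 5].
343*sqrt(3)/216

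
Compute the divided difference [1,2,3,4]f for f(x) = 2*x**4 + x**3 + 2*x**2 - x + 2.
21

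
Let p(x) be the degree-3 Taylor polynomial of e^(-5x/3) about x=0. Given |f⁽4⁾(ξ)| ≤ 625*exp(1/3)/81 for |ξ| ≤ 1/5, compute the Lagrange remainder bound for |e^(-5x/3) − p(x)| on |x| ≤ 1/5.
exp(1/3)/1944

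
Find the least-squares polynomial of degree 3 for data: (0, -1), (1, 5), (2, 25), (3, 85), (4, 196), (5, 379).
-13/18 + (1381/756)x + (-8/63)x² + (323/108)x³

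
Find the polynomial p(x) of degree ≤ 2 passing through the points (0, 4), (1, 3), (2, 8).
3*x**2 - 4*x + 4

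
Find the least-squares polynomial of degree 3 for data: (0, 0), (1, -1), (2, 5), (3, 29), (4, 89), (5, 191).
13/126 + (-403/756)x + (-359/126)x² + (229/108)x³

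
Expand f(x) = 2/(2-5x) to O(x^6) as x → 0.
1 + 5*x/2 + 25*x**2/4 + 125*x**3/8 + 625*x**4/16 + 3125*x**5/32 + O(x**6)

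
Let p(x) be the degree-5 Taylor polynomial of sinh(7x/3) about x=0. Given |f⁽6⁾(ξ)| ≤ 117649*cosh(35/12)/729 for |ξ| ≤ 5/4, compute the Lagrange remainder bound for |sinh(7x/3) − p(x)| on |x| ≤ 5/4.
367653125*cosh(35/12)/429981696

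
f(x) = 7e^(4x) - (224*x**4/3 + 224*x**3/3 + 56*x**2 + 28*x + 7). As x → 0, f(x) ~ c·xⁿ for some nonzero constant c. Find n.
5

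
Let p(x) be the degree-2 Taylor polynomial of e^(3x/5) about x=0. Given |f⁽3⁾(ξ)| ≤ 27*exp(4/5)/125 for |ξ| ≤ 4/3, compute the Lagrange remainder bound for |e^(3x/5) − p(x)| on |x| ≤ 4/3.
32*exp(4/5)/375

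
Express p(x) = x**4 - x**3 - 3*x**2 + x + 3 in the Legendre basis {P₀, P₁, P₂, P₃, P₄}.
(11/5)P₀ + (2/5)P₁ + (-10/7)P₂ + (-2/5)P₃ + (8/35)P₄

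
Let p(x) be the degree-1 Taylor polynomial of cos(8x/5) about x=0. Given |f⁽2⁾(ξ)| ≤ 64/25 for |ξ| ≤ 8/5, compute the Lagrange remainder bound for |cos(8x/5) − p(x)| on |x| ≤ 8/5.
2048/625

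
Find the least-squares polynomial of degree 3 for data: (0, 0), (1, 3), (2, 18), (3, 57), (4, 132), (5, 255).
x + (2)x³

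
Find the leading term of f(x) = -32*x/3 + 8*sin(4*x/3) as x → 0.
-256*x**3/81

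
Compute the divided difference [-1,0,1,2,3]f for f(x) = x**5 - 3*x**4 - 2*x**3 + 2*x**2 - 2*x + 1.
2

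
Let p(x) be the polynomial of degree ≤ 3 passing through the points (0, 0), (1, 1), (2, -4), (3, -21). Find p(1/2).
7/8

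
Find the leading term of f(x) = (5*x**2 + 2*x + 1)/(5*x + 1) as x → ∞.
x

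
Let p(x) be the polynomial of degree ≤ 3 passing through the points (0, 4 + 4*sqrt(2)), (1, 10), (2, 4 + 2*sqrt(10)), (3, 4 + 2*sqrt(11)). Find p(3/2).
-sqrt(11)/8 - sqrt(2)/4 + 9*sqrt(10)/8 + 59/8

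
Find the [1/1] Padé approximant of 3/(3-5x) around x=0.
1/(1 - 5*x/3)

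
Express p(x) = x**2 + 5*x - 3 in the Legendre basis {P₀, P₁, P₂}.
(-8/3)P₀ + (5)P₁ + (2/3)P₂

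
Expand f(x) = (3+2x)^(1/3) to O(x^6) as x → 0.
3**(1/3) + 2*3**(1/3)*x/9 - 4*3**(1/3)*x**2/81 + 40*3**(1/3)*x**3/2187 - 160*3**(1/3)*x**4/19683 + 704*3**(1/3)*x**5/177147 + O(x**6)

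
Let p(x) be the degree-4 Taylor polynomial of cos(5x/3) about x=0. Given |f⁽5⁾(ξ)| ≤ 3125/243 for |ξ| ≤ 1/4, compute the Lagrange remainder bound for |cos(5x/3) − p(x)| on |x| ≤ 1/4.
625/5971968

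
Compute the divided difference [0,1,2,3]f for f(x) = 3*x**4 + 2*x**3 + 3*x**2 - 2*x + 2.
20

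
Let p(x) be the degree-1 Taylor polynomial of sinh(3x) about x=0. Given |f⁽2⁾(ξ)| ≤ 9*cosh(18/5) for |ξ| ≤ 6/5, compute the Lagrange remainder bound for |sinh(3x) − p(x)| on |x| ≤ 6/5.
162*cosh(18/5)/25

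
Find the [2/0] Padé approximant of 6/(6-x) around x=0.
x**2/36 + x/6 + 1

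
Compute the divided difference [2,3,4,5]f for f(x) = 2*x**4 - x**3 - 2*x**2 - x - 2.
27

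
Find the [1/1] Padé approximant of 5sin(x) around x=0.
5*x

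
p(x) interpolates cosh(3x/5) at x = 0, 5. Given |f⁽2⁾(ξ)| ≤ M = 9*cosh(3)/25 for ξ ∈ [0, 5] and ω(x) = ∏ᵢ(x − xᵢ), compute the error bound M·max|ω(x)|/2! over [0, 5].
9*cosh(3)/8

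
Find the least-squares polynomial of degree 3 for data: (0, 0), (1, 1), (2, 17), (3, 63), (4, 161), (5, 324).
1/126 + (-157/756)x + (-409/252)x² + (79/27)x³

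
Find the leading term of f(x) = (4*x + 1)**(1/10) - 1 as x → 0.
2*x/5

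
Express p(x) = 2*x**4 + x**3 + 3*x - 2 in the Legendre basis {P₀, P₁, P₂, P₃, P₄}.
(-8/5)P₀ + (18/5)P₁ + (8/7)P₂ + (2/5)P₃ + (16/35)P₄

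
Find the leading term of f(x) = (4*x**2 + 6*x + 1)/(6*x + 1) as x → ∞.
2*x/3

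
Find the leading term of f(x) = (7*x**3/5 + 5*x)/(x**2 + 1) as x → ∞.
7*x/5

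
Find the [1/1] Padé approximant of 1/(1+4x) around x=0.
1/(4*x + 1)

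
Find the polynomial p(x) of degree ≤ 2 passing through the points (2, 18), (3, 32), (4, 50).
2*x**2 + 4*x + 2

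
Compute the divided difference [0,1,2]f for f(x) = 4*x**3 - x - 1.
12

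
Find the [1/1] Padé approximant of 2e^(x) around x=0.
(x + 2)/(1 - x/2)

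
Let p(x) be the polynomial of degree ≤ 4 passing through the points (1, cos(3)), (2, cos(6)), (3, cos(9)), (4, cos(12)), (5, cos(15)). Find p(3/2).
35*cos(3)/128 - 5*cos(15)/128 + 7*cos(12)/32 - 35*cos(9)/64 + 35*cos(6)/32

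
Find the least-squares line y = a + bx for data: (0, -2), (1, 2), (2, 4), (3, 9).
a = -2, b = 7/2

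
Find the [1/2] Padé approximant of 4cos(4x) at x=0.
4/(8*x**2 + 1)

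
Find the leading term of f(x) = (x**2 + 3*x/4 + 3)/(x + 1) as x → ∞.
x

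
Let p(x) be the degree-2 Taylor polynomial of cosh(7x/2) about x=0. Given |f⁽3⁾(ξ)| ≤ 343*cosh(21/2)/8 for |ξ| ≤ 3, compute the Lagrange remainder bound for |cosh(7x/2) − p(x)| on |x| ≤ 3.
3087*cosh(21/2)/16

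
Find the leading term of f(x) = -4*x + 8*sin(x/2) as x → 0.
-x**3/6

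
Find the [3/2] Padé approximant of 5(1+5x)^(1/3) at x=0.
(875*x**3/81 + 175*x**2/3 + 35*x + 5)/(50*x**2/9 + 16*x/3 + 1)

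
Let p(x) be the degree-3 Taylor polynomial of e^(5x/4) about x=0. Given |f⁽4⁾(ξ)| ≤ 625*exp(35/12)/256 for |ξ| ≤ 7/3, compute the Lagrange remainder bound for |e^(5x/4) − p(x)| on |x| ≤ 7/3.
1500625*exp(35/12)/497664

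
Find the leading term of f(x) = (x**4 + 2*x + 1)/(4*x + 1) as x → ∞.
x**3/4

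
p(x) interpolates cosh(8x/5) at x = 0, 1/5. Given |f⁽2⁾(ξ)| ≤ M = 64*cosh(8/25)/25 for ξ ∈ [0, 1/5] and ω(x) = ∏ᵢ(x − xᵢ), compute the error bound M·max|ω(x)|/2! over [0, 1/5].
8*cosh(8/25)/625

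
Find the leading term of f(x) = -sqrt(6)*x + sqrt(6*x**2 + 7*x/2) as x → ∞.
7*sqrt(6)/24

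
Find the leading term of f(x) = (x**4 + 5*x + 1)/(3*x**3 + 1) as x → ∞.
x/3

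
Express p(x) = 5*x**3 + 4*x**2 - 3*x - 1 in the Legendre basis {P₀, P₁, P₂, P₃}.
(1/3)P₀ + (8/3)P₂ + (2)P₃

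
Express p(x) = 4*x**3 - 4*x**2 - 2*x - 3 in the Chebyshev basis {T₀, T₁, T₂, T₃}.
(-5)T₀ + T₁ + (-2)T₂ + T₃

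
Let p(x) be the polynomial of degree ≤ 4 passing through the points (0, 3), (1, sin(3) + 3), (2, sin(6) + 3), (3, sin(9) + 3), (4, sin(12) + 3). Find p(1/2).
-5*sin(12)/128 + 7*sin(9)/32 - 35*sin(6)/64 + 35*sin(3)/32 + 3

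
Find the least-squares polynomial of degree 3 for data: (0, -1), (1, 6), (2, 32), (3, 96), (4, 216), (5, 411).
-125/126 + (2687/756)x + (11/36)x² + (167/54)x³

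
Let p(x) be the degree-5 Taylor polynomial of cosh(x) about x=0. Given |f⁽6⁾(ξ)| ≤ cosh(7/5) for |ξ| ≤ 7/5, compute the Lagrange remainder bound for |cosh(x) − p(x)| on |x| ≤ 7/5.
117649*cosh(7/5)/11250000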